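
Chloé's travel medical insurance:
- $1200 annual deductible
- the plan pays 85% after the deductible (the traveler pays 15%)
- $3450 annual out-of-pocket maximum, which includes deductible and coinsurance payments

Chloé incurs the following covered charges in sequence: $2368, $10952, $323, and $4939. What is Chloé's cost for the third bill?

Bill 1, $2368: $1200 finishes the deductible; $1168 goes to coinsurance; coinsurance $1168 × 15% = $175.20. Traveler pays $1375.20; OOP now $1375.20.
Bill 2, $10952: 15% coinsurance on $10952 = $1642.80. Traveler pays $1642.80; OOP now $3018.
Bill 3, $323: deductible met; 15% of $323 = $48.45. Cost to traveler: $48.45. OOP to date $3066.45.

$48.45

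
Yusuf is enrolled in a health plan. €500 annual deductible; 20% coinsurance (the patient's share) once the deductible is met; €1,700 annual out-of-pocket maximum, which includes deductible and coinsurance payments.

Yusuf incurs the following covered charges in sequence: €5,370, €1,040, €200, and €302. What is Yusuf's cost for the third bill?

€18

Bill 1, €5,370: deductible takes €500, €4,870 remains; 20% of €4,870 = €974. Patient pays €1,474; OOP now €1,474.
Bill 2, €1,040: 20% coinsurance on €1,040 = €208. Patient owes €208 (running OOP €1,682).
Bill 3, €200: 20% coinsurance on €200 = €40. Adding that to €1,682 gives €1,722, past the €1,700 cap; patient pays only €1,700 − €1,682 = €18.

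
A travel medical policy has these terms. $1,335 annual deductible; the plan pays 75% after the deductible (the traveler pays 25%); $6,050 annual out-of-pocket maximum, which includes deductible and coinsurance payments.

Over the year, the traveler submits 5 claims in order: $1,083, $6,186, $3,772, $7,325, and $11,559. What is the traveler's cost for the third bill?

#1 ($1,083): all of it applies to the deductible. Traveler owes $1,083 (running OOP $1,083).
#2 ($6,186): deductible takes $252, $5,934 remains; 25% of $5,934 = $1,483.50. Traveler owes $1,735.50 (running OOP $2,818.50).
#3 ($3,772): deductible already satisfied, so traveler's share is 25% × $3,772 = $943. Traveler pays $943; OOP now $3,761.50.

$943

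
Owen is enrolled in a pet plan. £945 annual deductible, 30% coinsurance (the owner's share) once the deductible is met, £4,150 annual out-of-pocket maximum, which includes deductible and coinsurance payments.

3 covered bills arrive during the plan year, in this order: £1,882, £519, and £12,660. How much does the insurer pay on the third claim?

#1 (£1,882): £945 to deductible, leaving £937; 30% of £937 = £281.10. Owner pays £1,226.10; OOP now £1,226.10. Plan pays £1,882 − £1,226.10 = £655.90.
#2 (£519): deductible met; 30% of £519 = £155.70. Owner pays £155.70; OOP now £1,381.80. Insurer: £519 − £155.70 = £363.30.
#3 (£12,660): deductible met; 30% of £12,660 = £3,798. OOP would hit £5,179.80 > £4,150, so the cap limits the owner to £4,150 − £1,381.80 = £2,768.20. Plan pays £12,660 − £2,768.20 = £9,891.80.

£9,891.80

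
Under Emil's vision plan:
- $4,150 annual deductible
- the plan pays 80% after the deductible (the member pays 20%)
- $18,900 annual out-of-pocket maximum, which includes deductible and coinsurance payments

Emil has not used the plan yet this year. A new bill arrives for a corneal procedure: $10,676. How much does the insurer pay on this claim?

$5,220.80

The full $4,150 deductible is still open; $4,150 of this bill applies to it.
That leaves $10,676 − $4,150 = $6,526 for coinsurance.
Member's 20% share of $6,526 is $1,305.20.
Member responsibility before any cap: $4,150 + $1,305.20 = $5,455.20.
Cumulative spending $0 + $5,455.20 = $5,455.20 stays under the $18,900 maximum.
The plan picks up $10,676 − $5,455.20 = $5,220.80.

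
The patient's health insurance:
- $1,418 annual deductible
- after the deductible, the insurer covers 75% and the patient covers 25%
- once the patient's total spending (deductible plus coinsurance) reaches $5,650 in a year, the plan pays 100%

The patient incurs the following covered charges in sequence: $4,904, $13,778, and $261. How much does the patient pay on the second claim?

#1 ($4,904): $1,418 finishes the deductible; $3,486 goes to coinsurance; 25% of $3,486 = $871.50. Patient pays $2,289.50; OOP now $2,289.50.
#2 ($13,778): 25% coinsurance on $13,778 = $3,444.50. OOP would hit $5,734 > $5,650, so the cap limits the patient to $5,650 − $2,289.50 = $3,360.50.

$3,360.50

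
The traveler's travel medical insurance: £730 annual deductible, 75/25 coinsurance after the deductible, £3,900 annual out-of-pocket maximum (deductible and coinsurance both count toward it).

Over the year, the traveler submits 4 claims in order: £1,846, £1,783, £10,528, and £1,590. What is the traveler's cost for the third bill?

Claim 1 — £1,846: £730 to deductible, leaving £1,116; traveler's 25% is £279. Cost to traveler: £1,009. OOP to date £1,009.
Claim 2 — £1,783: deductible met; 25% of £1,783 = £445.75. Traveler owes £445.75 (running OOP £1,454.75).
Claim 3 — £10,528: deductible met; 25% of £10,528 = £2,632. OOP would hit £4,086.75 > £3,900, so the cap limits the traveler to £3,900 − £1,454.75 = £2,445.25.

£2,445.25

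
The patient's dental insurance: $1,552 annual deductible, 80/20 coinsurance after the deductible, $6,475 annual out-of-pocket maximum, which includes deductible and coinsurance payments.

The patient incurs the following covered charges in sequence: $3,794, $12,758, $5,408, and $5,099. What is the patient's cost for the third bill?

Claim 1 — $3,794: $1,552 finishes the deductible; $2,242 goes to coinsurance; coinsurance $2,242 × 20% = $448.40. Patient pays $2,000.40; OOP now $2,000.40.
Claim 2 — $12,758: deductible already satisfied, so patient's share is 20% × $12,758 = $2,551.60. Patient owes $2,551.60 (running OOP $4,552).
Claim 3 — $5,408: 20% coinsurance on $5,408 = $1,081.60. Cost to patient: $1,081.60. OOP to date $5,633.60.

$1,081.60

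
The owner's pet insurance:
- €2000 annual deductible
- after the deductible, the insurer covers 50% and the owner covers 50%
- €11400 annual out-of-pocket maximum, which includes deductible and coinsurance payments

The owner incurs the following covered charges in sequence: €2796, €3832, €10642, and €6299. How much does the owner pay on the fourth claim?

Claim 1 — €2796: €2000 to deductible, leaving €796; owner's 50% is €398. Cost to owner: €2398. OOP to date €2398.
Claim 2 — €3832: 50% coinsurance on €3832 = €1916. Owner owes €1916 (running OOP €4314).
Claim 3 — €10642: deductible met; 50% of €10642 = €5321. Owner pays €5321; OOP now €9635.
Claim 4 — €6299: deductible met; 50% of €6299 = €3149.50. Adding that to €9635 gives €12784.50, past the €11400 cap; owner pays only €11400 − €9635 = €1765.

€1765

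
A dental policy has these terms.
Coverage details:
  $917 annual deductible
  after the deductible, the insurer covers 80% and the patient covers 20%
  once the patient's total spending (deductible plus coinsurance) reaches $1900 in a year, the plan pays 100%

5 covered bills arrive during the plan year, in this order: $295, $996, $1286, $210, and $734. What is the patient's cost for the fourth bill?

$42

#1 ($295): fully absorbed by the deductible. Patient pays $295; OOP now $295.
#2 ($996): deductible takes $622, $374 remains; patient's 20% is $74.80. Cost to patient: $696.80. OOP to date $991.80.
#3 ($1286): deductible already satisfied, so patient's share is 20% × $1286 = $257.20. Patient pays $257.20; OOP now $1249.
#4 ($210): deductible already satisfied, so patient's share is 20% × $210 = $42. Patient owes $42 (running OOP $1291).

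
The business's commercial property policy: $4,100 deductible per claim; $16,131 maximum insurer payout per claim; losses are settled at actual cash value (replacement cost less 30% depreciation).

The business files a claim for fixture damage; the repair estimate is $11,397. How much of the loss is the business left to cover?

Depreciate 30%: the covered value is $11,397 × 0.7 = $7,977.90.
Less the $4,100 deductible: $7,977.90 − $4,100 = $3,877.90.
That's under the $16,131 cap, so the insurer reimburses the full $3,877.90.
Business's share is the uncovered remainder: $11,397 − $3,877.90 = $7,519.10.

$7,519.10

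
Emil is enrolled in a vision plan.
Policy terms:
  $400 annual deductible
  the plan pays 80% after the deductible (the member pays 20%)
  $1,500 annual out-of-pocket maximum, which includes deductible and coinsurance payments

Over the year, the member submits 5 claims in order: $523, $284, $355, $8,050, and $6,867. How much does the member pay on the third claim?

$71

Bill 1, $523: $400 to deductible, leaving $123; 20% of $123 = $24.60. Member owes $424.60 (running OOP $424.60).
Bill 2, $284: deductible met; 20% of $284 = $56.80. Member pays $56.80; OOP now $481.40.
Bill 3, $355: deductible met; 20% of $355 = $71. Member pays $71; OOP now $552.40.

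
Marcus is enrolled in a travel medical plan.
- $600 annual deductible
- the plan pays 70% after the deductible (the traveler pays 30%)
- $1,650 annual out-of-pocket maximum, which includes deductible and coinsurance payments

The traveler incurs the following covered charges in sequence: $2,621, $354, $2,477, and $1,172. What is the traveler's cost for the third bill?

$337.50

Bill 1, $2,621: $600 to deductible, leaving $2,021; 30% of $2,021 = $606.30. Traveler pays $1,206.30; OOP now $1,206.30.
Bill 2, $354: deductible met; 30% of $354 = $106.20. Traveler owes $106.20 (running OOP $1,312.50).
Bill 3, $2,477: deductible met; 30% of $2,477 = $743.10. That would push OOP to $2,055.60, over the $1,650 cap, so traveler pays $1,650 − $1,312.50 = $337.50.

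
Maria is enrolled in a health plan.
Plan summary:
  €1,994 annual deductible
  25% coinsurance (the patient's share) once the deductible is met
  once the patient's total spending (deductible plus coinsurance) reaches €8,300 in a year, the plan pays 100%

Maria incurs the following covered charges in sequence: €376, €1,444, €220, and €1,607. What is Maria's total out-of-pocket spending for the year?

Claim 1 — €376: all of it applies to the deductible. Patient pays €376; OOP now €376.
Claim 2 — €1,444: entire amount goes to the deductible. Patient owes €1,444 (running OOP €1,820).
Claim 3 — €220: deductible takes €174, €46 remains; 25% of €46 = €11.50. Cost to patient: €185.50. OOP to date €2,005.50.
Claim 4 — €1,607: deductible already satisfied, so patient's share is 25% × €1,607 = €401.75. Patient pays €401.75; OOP now €2,407.25.
Total paid by the patient: €376 + €1,444 + €185.50 + €401.75 = €2,407.25.

€2,407.25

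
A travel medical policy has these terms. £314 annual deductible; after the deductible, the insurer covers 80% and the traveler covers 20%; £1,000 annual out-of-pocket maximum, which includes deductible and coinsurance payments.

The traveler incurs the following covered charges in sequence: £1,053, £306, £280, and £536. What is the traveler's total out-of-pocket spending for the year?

Claim 1 — £1,053: deductible takes £314, £739 remains; traveler's 20% is £147.80. Cost to traveler: £461.80. OOP to date £461.80.
Claim 2 — £306: deductible met; 20% of £306 = £61.20. Traveler pays £61.20; OOP now £523.
Claim 3 — £280: deductible already satisfied, so traveler's share is 20% × £280 = £56. Cost to traveler: £56. OOP to date £579.
Claim 4 — £536: 20% coinsurance on £536 = £107.20. Traveler owes £107.20 (running OOP £686.20).
Total paid by the traveler: £461.80 + £61.20 + £56 + £107.20 = £686.20.

£686.20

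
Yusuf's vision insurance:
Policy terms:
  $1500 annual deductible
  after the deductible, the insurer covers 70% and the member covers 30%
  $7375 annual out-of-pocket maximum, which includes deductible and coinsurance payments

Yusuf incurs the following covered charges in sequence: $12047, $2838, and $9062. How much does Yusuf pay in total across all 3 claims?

Claim 1 ($12047): deductible takes $1500, $10547 remains; coinsurance $10547 × 30% = $3164.10. Member pays $4664.10; OOP now $4664.10.
Claim 2 ($2838): deductible already satisfied, so member's share is 30% × $2838 = $851.40. Member owes $851.40 (running OOP $5515.50).
Claim 3 ($9062): deductible already satisfied, so member's share is 30% × $9062 = $2718.60. That would push OOP to $8234.10, over the $7375 cap, so member pays $7375 − $5515.50 = $1859.50.
Total paid by the member: $4664.10 + $851.40 + $1859.50 = $7375.

$7375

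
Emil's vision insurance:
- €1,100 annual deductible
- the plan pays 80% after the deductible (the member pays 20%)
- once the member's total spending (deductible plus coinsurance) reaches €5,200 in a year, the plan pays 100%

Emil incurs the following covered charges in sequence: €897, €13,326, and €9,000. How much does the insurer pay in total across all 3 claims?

Claim 1 (€897): fully absorbed by the deductible. Member owes €897 (running OOP €897). Plan pays €897 − €897 = €0.
Claim 2 (€13,326): €203 to deductible, leaving €13,123; coinsurance €13,123 × 20% = €2,624.60. Member pays €2,827.60; OOP now €3,724.60. Insurer: €13,326 − €2,827.60 = €10,498.40.
Claim 3 (€9,000): deductible already satisfied, so member's share is 20% × €9,000 = €1,800. Adding that to €3,724.60 gives €5,524.60, past the €5,200 cap; member pays only €5,200 − €3,724.60 = €1,475.40. Plan pays €9,000 − €1,475.40 = €7,524.60.
Insurer total: €0 + €10,498.40 + €7,524.60 = €18,023.

€18,023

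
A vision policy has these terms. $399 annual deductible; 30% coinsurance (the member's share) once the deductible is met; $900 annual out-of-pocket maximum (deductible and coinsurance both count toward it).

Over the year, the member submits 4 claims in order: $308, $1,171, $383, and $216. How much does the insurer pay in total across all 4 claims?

$1,178

Claim 1 — $308: all of it applies to the deductible. Member pays $308; OOP now $308. Plan pays $308 − $308 = $0.
Claim 2 — $1,171: $91 to deductible, leaving $1,080; 30% of $1,080 = $324. Member pays $415; OOP now $723. Insurer: $1,171 − $415 = $756.
Claim 3 — $383: deductible already satisfied, so member's share is 30% × $383 = $114.90. Cost to member: $114.90. OOP to date $837.90. Plan pays $383 − $114.90 = $268.10.
Claim 4 — $216: deductible already satisfied, so member's share is 30% × $216 = $64.80. That would push OOP to $902.70, over the $900 cap, so member pays $900 − $837.90 = $62.10. Insurer: $216 − $62.10 = $153.90.
Insurer total = bills − member's total = $2,078 − $900 = $1,178.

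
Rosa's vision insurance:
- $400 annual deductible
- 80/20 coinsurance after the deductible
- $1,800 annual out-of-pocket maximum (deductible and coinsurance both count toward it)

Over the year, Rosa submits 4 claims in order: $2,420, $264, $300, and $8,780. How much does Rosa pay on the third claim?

Claim 1 ($2,420): $400 finishes the deductible; $2,020 goes to coinsurance; 20% of $2,020 = $404. Member pays $804; OOP now $804.
Claim 2 ($264): deductible met; 20% of $264 = $52.80. Member pays $52.80; OOP now $856.80.
Claim 3 ($300): 20% coinsurance on $300 = $60. Cost to member: $60. OOP to date $916.80.

$60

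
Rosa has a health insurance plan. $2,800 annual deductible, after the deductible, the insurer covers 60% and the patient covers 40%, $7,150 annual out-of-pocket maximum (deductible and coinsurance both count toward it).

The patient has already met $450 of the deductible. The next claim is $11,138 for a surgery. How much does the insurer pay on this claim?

Remaining deductible: $2,800 − $450 = $2,350.
The remaining $8,788 (= $11,138 − $2,350) moves to coinsurance.
40% of $8,788 = $3,515.20 falls to the patient.
So the patient owes $2,350 + $3,515.20 = $5,865.20 before any cap.
Year-to-date out-of-pocket becomes $450 + $5,865.20 = $6,315.20, still under the $7,150 maximum, so no cap applies.
The plan picks up $11,138 − $5,865.20 = $5,272.80.

$5,272.80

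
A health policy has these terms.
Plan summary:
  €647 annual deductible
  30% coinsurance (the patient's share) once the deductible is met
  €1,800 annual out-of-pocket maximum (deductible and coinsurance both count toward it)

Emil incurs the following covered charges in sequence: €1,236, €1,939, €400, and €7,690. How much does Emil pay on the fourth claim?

Claim 1 (€1,236): deductible takes €647, €589 remains; coinsurance €589 × 30% = €176.70. Patient owes €823.70 (running OOP €823.70).
Claim 2 (€1,939): deductible already satisfied, so patient's share is 30% × €1,939 = €581.70. Patient pays €581.70; OOP now €1,405.40.
Claim 3 (€400): 30% coinsurance on €400 = €120. Patient owes €120 (running OOP €1,525.40).
Claim 4 (€7,690): deductible met; 30% of €7,690 = €2,307. That would push OOP to €3,832.40, over the €1,800 cap, so patient pays €1,800 − €1,525.40 = €274.60.

€274.60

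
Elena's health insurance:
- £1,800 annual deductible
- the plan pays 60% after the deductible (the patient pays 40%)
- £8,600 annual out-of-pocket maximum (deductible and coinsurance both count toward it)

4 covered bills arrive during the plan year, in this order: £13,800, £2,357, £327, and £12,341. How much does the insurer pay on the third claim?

£196.20

Claim 1 — £13,800: £1,800 finishes the deductible; £12,000 goes to coinsurance; patient's 40% is £4,800. Patient pays £6,600; OOP now £6,600. Insurer: £13,800 − £6,600 = £7,200.
Claim 2 — £2,357: deductible met; 40% of £2,357 = £942.80. Patient owes £942.80 (running OOP £7,542.80). Plan pays £2,357 − £942.80 = £1,414.20.
Claim 3 — £327: 40% coinsurance on £327 = £130.80. Cost to patient: £130.80. OOP to date £7,673.60. Insurer: £327 − £130.80 = £196.20.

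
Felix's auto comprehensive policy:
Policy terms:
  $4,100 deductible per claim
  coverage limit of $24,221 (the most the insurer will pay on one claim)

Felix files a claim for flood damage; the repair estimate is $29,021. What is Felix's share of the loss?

Less the $4,100 deductible: $29,021 − $4,100 = $24,921.
The $24,221 per-incident cap binds; insurer pays $24,221.
Policyholder's share is the uncovered remainder: $29,021 − $24,221 = $4,800.

$4,800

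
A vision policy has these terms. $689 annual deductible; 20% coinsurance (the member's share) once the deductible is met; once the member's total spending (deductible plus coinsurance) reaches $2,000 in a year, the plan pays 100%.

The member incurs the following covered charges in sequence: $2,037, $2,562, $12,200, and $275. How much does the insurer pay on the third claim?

$11,671

Claim 1 ($2,037): deductible takes $689, $1,348 remains; coinsurance $1,348 × 20% = $269.60. Member pays $958.60; OOP now $958.60. Insurer: $2,037 − $958.60 = $1,078.40.
Claim 2 ($2,562): 20% coinsurance on $2,562 = $512.40. Member pays $512.40; OOP now $1,471. Insurer: $2,562 − $512.40 = $2,049.60.
Claim 3 ($12,200): deductible met; 20% of $12,200 = $2,440. That would push OOP to $3,911, over the $2,000 cap, so member pays $2,000 − $1,471 = $529. Insurer: $12,200 − $529 = $11,671.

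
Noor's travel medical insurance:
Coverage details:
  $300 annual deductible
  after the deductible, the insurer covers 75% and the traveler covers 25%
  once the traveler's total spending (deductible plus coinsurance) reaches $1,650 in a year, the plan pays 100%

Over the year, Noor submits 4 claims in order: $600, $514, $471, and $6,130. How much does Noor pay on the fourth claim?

Bill 1, $600: $300 to deductible, leaving $300; coinsurance $300 × 25% = $75. Traveler pays $375; OOP now $375.
Bill 2, $514: 25% coinsurance on $514 = $128.50. Cost to traveler: $128.50. OOP to date $503.50.
Bill 3, $471: 25% coinsurance on $471 = $117.75. Traveler owes $117.75 (running OOP $621.25).
Bill 4, $6,130: deductible met; 25% of $6,130 = $1,532.50. Adding that to $621.25 gives $2,153.75, past the $1,650 cap; traveler pays only $1,650 − $621.25 = $1,028.75.

$1,028.75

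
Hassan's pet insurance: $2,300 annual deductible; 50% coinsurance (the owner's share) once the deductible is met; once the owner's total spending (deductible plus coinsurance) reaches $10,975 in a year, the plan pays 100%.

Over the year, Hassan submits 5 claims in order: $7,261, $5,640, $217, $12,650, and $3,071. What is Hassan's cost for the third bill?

#1 ($7,261): $2,300 finishes the deductible; $4,961 goes to coinsurance; owner's 50% is $2,480.50. Owner pays $4,780.50; OOP now $4,780.50.
#2 ($5,640): 50% coinsurance on $5,640 = $2,820. Owner owes $2,820 (running OOP $7,600.50).
#3 ($217): 50% coinsurance on $217 = $108.50. Cost to owner: $108.50. OOP to date $7,709.

$108.50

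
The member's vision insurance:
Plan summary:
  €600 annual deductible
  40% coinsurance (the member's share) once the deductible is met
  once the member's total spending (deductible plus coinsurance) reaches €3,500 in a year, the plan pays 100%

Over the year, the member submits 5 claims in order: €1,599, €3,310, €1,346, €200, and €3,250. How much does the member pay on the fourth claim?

€80

Bill 1, €1,599: €600 to deductible, leaving €999; 40% of €999 = €399.60. Member pays €999.60; OOP now €999.60.
Bill 2, €3,310: 40% coinsurance on €3,310 = €1,324. Member owes €1,324 (running OOP €2,323.60).
Bill 3, €1,346: 40% coinsurance on €1,346 = €538.40. Member owes €538.40 (running OOP €2,862).
Bill 4, €200: 40% coinsurance on €200 = €80. Cost to member: €80. OOP to date €2,942.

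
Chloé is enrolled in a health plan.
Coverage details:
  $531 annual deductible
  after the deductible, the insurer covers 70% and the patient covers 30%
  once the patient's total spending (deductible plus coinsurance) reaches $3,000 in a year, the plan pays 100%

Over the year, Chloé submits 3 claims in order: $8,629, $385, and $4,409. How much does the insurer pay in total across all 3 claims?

Claim 1 — $8,629: $531 to deductible, leaving $8,098; patient's 30% is $2,429.40. Patient owes $2,960.40 (running OOP $2,960.40). Insurer: $8,629 − $2,960.40 = $5,668.60.
Claim 2 — $385: deductible already satisfied, so patient's share is 30% × $385 = $115.50. That would push OOP to $3,075.90, over the $3,000 cap, so patient pays $3,000 − $2,960.40 = $39.60. Insurer: $385 − $39.60 = $345.40.
Claim 3 — $4,409: deductible already satisfied, so patient's share is 30% × $4,409 = $1,322.70. OOP would hit $4,322.70 > $3,000, so the cap limits the patient to $3,000 − $3,000 = $0. Insurer: $4,409 − $0 = $4,409.
Insurer total: $5,668.60 + $345.40 + $4,409 = $10,423.

$10,423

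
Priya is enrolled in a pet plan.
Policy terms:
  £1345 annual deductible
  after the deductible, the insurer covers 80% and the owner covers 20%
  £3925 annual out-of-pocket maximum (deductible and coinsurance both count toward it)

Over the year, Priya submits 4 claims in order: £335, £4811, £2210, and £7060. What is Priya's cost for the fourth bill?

£1377.80

Claim 1 — £335: all of it applies to the deductible. Owner pays £335; OOP now £335.
Claim 2 — £4811: deductible takes £1010, £3801 remains; 20% of £3801 = £760.20. Cost to owner: £1770.20. OOP to date £2105.20.
Claim 3 — £2210: 20% coinsurance on £2210 = £442. Cost to owner: £442. OOP to date £2547.20.
Claim 4 — £7060: 20% coinsurance on £7060 = £1412. That would push OOP to £3959.20, over the £3925 cap, so owner pays £3925 − £2547.20 = £1377.80.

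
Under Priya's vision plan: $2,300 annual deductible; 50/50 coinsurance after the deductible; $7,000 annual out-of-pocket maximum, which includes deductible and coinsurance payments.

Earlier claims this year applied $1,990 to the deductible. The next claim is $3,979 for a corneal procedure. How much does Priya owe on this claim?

Deductible still to meet: $2,300 − $1,990 = $310.
That leaves $3,979 − $310 = $3,669 for coinsurance.
50% of $3,669 = $1,834.50 falls to the member.
That puts the member's cost at $310 + $1,834.50 = $2,144.50 before any cap.
Year-to-date out-of-pocket becomes $1,990 + $2,144.50 = $4,134.50, still under the $7,000 maximum, so no cap applies.

$2,144.50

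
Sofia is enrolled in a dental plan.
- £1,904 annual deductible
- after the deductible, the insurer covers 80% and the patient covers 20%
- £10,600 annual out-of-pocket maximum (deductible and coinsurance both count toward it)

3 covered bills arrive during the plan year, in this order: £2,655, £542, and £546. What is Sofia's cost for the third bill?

Claim 1 (£2,655): deductible takes £1,904, £751 remains; patient's 20% is £150.20. Cost to patient: £2,054.20. OOP to date £2,054.20.
Claim 2 (£542): 20% coinsurance on £542 = £108.40. Patient pays £108.40; OOP now £2,162.60.
Claim 3 (£546): deductible already satisfied, so patient's share is 20% × £546 = £109.20. Patient owes £109.20 (running OOP £2,271.80).

£109.20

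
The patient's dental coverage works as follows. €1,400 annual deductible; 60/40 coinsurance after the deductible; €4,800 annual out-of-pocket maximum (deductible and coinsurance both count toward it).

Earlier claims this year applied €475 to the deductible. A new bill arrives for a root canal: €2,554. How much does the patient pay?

€475 of the €1,400 deductible is already met, leaving €925.
The remaining €1,629 (= €2,554 − €925) moves to coinsurance.
40% of €1,629 = €651.60 falls to the patient.
Patient responsibility before any cap: €925 + €651.60 = €1,576.60.
Cumulative spending €475 + €1,576.60 = €2,051.60 stays under the €4,800 maximum.

€1,576.60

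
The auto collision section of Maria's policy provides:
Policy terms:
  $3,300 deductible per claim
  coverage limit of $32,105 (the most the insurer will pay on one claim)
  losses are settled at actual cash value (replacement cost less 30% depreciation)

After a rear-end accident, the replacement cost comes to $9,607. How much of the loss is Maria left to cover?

$6,182.10

Actual cash value after 30% depreciation: $9,607 × 70% = $6,724.90.
Less the $3,300 deductible: $6,724.90 − $3,300 = $3,424.90.
$3,424.90 ≤ $32,105, so the limit doesn't bind; insurer pays $3,424.90.
Driver's share is the uncovered remainder: $9,607 − $3,424.90 = $6,182.10.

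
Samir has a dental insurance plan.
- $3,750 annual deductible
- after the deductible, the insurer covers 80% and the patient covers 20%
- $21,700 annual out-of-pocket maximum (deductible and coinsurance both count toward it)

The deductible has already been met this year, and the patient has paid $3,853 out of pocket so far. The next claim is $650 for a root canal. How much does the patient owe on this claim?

The deductible is already satisfied, so the full bill goes to coinsurance.
Coinsurance: $650 × 20% = $130.
Total out-of-pocket so far would be $3,853 + $130 = $3,983, below the $21,700 cap — no reduction.

$130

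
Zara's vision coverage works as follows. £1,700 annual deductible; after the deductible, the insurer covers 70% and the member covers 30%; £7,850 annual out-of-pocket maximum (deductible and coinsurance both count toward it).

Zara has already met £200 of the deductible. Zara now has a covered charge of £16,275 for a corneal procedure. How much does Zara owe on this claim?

£5,932.50

Deductible still to meet: £1,700 − £200 = £1,500.
That leaves £16,275 − £1,500 = £14,775 for coinsurance.
Coinsurance: £14,775 × 30% = £4,432.50.
Member responsibility before any cap: £1,500 + £4,432.50 = £5,932.50.
Total out-of-pocket so far would be £200 + £5,932.50 = £6,132.50, below the £7,850 cap — no reduction.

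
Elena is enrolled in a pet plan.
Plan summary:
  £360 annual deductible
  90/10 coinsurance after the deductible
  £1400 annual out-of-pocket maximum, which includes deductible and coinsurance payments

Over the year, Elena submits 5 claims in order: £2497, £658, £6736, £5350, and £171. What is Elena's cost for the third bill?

£673.60

#1 (£2497): £360 finishes the deductible; £2137 goes to coinsurance; coinsurance £2137 × 10% = £213.70. Owner owes £573.70 (running OOP £573.70).
#2 (£658): deductible met; 10% of £658 = £65.80. Cost to owner: £65.80. OOP to date £639.50.
#3 (£6736): 10% coinsurance on £6736 = £673.60. Cost to owner: £673.60. OOP to date £1313.10.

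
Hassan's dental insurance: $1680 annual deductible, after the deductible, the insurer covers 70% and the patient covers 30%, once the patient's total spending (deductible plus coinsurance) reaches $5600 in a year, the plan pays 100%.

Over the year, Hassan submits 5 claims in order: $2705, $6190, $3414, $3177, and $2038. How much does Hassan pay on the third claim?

$1024.20

Claim 1 ($2705): deductible takes $1680, $1025 remains; 30% of $1025 = $307.50. Cost to patient: $1987.50. OOP to date $1987.50.
Claim 2 ($6190): 30% coinsurance on $6190 = $1857. Patient owes $1857 (running OOP $3844.50).
Claim 3 ($3414): deductible met; 30% of $3414 = $1024.20. Cost to patient: $1024.20. OOP to date $4868.70.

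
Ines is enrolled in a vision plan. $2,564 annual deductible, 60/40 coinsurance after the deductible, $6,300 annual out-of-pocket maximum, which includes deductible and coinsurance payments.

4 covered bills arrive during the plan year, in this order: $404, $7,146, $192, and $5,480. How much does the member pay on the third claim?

$76.80

#1 ($404): all of it applies to the deductible. Member pays $404; OOP now $404.
#2 ($7,146): $2,160 to deductible, leaving $4,986; member's 40% is $1,994.40. Cost to member: $4,154.40. OOP to date $4,558.40.
#3 ($192): deductible met; 40% of $192 = $76.80. Member pays $76.80; OOP now $4,635.20.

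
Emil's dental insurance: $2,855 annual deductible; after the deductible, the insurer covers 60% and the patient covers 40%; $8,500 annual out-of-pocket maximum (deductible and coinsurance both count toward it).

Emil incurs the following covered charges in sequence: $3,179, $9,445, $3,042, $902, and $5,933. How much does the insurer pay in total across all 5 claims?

$14,001

Claim 1 ($3,179): $2,855 finishes the deductible; $324 goes to coinsurance; coinsurance $324 × 40% = $129.60. Cost to patient: $2,984.60. OOP to date $2,984.60. Plan pays $3,179 − $2,984.60 = $194.40.
Claim 2 ($9,445): 40% coinsurance on $9,445 = $3,778. Cost to patient: $3,778. OOP to date $6,762.60. Insurer: $9,445 − $3,778 = $5,667.
Claim 3 ($3,042): 40% coinsurance on $3,042 = $1,216.80. Patient pays $1,216.80; OOP now $7,979.40. Plan pays $3,042 − $1,216.80 = $1,825.20.
Claim 4 ($902): 40% coinsurance on $902 = $360.80. Patient pays $360.80; OOP now $8,340.20. Plan pays $902 − $360.80 = $541.20.
Claim 5 ($5,933): deductible already satisfied, so patient's share is 40% × $5,933 = $2,373.20. That would push OOP to $10,713.40, over the $8,500 cap, so patient pays $8,500 − $8,340.20 = $159.80. Plan pays $5,933 − $159.80 = $5,773.20.
Insurer total: $194.40 + $5,667 + $1,825.20 + $541.20 + $5,773.20 = $14,001.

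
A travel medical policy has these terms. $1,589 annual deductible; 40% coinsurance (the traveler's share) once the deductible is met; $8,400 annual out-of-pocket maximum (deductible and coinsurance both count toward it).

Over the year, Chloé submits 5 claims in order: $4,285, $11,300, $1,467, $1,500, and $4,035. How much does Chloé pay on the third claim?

#1 ($4,285): $1,589 to deductible, leaving $2,696; traveler's 40% is $1,078.40. Traveler pays $2,667.40; OOP now $2,667.40.
#2 ($11,300): deductible already satisfied, so traveler's share is 40% × $11,300 = $4,520. Traveler pays $4,520; OOP now $7,187.40.
#3 ($1,467): deductible already satisfied, so traveler's share is 40% × $1,467 = $586.80. Cost to traveler: $586.80. OOP to date $7,774.20.

$586.80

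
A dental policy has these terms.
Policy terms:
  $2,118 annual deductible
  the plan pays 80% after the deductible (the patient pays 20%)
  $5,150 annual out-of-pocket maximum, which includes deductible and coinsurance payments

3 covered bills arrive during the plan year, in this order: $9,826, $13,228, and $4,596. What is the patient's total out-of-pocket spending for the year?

Claim 1 — $9,826: $2,118 to deductible, leaving $7,708; coinsurance $7,708 × 20% = $1,541.60. Patient owes $3,659.60 (running OOP $3,659.60).
Claim 2 — $13,228: 20% coinsurance on $13,228 = $2,645.60. Adding that to $3,659.60 gives $6,305.20, past the $5,150 cap; patient pays only $5,150 − $3,659.60 = $1,490.40.
Claim 3 — $4,596: deductible met; 20% of $4,596 = $919.20. That would push OOP to $6,069.20, over the $5,150 cap, so patient pays $5,150 − $5,150 = $0.
Summing the patient's payments: $3,659.60 + $1,490.40 + $0 = $5,150.

$5,150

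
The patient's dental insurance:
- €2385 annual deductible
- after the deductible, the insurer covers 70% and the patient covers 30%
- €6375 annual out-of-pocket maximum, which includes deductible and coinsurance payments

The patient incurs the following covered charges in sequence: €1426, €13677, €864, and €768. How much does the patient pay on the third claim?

€174.60

Claim 1 (€1426): all of it applies to the deductible. Patient owes €1426 (running OOP €1426).
Claim 2 (€13677): deductible takes €959, €12718 remains; patient's 30% is €3815.40. Cost to patient: €4774.40. OOP to date €6200.40.
Claim 3 (€864): 30% coinsurance on €864 = €259.20. Adding that to €6200.40 gives €6459.60, past the €6375 cap; patient pays only €6375 − €6200.40 = €174.60.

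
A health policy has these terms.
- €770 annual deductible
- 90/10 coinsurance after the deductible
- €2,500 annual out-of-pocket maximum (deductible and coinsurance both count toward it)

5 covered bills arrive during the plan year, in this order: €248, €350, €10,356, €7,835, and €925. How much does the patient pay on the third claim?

#1 (€248): all of it applies to the deductible. Cost to patient: €248. OOP to date €248.
#2 (€350): fully absorbed by the deductible. Cost to patient: €350. OOP to date €598.
#3 (€10,356): deductible takes €172, €10,184 remains; 10% of €10,184 = €1,018.40. Patient owes €1,190.40 (running OOP €1,788.40).

€1,190.40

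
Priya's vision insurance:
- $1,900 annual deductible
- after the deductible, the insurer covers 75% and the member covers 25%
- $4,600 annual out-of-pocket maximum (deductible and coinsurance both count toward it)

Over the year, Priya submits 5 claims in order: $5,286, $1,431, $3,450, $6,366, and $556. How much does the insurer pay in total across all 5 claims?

$12,489

Claim 1 — $5,286: deductible takes $1,900, $3,386 remains; coinsurance $3,386 × 25% = $846.50. Member pays $2,746.50; OOP now $2,746.50. Insurer: $5,286 − $2,746.50 = $2,539.50.
Claim 2 — $1,431: deductible met; 25% of $1,431 = $357.75. Member owes $357.75 (running OOP $3,104.25). Insurer: $1,431 − $357.75 = $1,073.25.
Claim 3 — $3,450: 25% coinsurance on $3,450 = $862.50. Member pays $862.50; OOP now $3,966.75. Insurer: $3,450 − $862.50 = $2,587.50.
Claim 4 — $6,366: deductible already satisfied, so member's share is 25% × $6,366 = $1,591.50. That would push OOP to $5,558.25, over the $4,600 cap, so member pays $4,600 − $3,966.75 = $633.25. Plan pays $6,366 − $633.25 = $5,732.75.
Claim 5 — $556: deductible met; 25% of $556 = $139. That would push OOP to $4,739, over the $4,600 cap, so member pays $4,600 − $4,600 = $0. Insurer: $556 − $0 = $556.
Insurer total = bills − member's total = $17,089 − $4,600 = $12,489.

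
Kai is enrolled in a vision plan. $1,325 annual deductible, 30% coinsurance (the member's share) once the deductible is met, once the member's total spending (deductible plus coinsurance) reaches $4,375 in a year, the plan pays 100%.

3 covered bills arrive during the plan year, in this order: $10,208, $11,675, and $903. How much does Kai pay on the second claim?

$385.10

Claim 1 — $10,208: $1,325 finishes the deductible; $8,883 goes to coinsurance; coinsurance $8,883 × 30% = $2,664.90. Member pays $3,989.90; OOP now $3,989.90.
Claim 2 — $11,675: deductible met; 30% of $11,675 = $3,502.50. Adding that to $3,989.90 gives $7,492.40, past the $4,375 cap; member pays only $4,375 − $3,989.90 = $385.10.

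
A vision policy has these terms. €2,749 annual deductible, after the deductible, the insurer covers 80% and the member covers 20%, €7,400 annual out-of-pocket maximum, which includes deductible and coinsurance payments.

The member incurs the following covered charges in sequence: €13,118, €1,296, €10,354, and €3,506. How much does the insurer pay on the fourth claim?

#1 (€13,118): deductible takes €2,749, €10,369 remains; member's 20% is €2,073.80. Member owes €4,822.80 (running OOP €4,822.80). Plan pays €13,118 − €4,822.80 = €8,295.20.
#2 (€1,296): 20% coinsurance on €1,296 = €259.20. Member owes €259.20 (running OOP €5,082). Plan pays €1,296 − €259.20 = €1,036.80.
#3 (€10,354): 20% coinsurance on €10,354 = €2,070.80. Cost to member: €2,070.80. OOP to date €7,152.80. Insurer: €10,354 − €2,070.80 = €8,283.20.
#4 (€3,506): 20% coinsurance on €3,506 = €701.20. OOP would hit €7,854 > €7,400, so the cap limits the member to €7,400 − €7,152.80 = €247.20. Plan pays €3,506 − €247.20 = €3,258.80.

€3,258.80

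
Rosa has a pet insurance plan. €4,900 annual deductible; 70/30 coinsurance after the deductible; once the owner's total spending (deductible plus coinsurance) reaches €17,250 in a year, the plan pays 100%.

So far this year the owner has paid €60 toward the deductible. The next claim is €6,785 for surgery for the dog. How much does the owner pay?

Deductible still to meet: €4,900 − €60 = €4,840.
After the €4,840 deductible portion, €6,785 − €4,840 = €1,945 is subject to coinsurance.
Owner's 30% share of €1,945 is €583.50.
Owner responsibility before any cap: €4,840 + €583.50 = €5,423.50.
Cumulative spending €60 + €5,423.50 = €5,483.50 stays under the €17,250 maximum.

€5,423.50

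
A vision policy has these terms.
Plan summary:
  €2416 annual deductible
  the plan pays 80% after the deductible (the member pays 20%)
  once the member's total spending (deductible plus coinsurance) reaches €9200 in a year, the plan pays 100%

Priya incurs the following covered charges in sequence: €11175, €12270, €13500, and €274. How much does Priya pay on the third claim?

#1 (€11175): deductible takes €2416, €8759 remains; coinsurance €8759 × 20% = €1751.80. Member pays €4167.80; OOP now €4167.80.
#2 (€12270): deductible already satisfied, so member's share is 20% × €12270 = €2454. Member owes €2454 (running OOP €6621.80).
#3 (€13500): deductible already satisfied, so member's share is 20% × €13500 = €2700. That would push OOP to €9321.80, over the €9200 cap, so member pays €9200 − €6621.80 = €2578.20.

€2578.20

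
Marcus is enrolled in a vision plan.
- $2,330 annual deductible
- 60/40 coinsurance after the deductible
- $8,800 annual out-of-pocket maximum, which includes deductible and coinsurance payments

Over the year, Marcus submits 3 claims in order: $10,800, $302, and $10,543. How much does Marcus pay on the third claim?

$2,961.20

#1 ($10,800): deductible takes $2,330, $8,470 remains; 40% of $8,470 = $3,388. Cost to member: $5,718. OOP to date $5,718.
#2 ($302): 40% coinsurance on $302 = $120.80. Member pays $120.80; OOP now $5,838.80.
#3 ($10,543): 40% coinsurance on $10,543 = $4,217.20. OOP would hit $10,056 > $8,800, so the cap limits the member to $8,800 − $5,838.80 = $2,961.20.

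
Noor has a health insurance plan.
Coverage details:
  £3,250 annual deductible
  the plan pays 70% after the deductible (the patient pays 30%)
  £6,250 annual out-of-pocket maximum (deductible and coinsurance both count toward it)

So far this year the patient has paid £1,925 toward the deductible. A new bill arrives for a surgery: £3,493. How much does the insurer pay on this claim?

£1,517.60

Remaining deductible: £3,250 − £1,925 = £1,325.
The remaining £2,168 (= £3,493 − £1,325) moves to coinsurance.
Coinsurance: £2,168 × 30% = £650.40.
Patient responsibility before any cap: £1,325 + £650.40 = £1,975.40.
Cumulative spending £1,925 + £1,975.40 = £3,900.40 stays under the £6,250 maximum.
The insurer covers the remainder: £3,493 − £1,975.40 = £1,517.60.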